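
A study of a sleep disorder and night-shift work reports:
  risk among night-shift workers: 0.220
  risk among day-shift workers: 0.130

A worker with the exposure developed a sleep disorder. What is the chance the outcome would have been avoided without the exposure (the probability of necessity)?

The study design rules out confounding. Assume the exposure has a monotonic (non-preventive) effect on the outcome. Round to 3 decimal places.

PN ≈ 0.409

Let p₁ = 0.22, p₀ = 0.13.
Under exogeneity and monotonicity, PN = (p₁ − p₀) / p₁.
PN = (0.22 − 0.13) / 0.22 = 0.09 / 0.22 ≈ 0.4091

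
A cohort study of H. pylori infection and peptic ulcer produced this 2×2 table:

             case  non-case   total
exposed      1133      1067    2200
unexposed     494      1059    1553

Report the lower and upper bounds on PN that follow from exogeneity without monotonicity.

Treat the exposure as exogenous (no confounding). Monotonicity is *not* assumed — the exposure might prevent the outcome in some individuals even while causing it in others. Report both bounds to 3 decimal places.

0.382 ≤ PN ≤ 1.000

p₁ = P(outcome | exposed) = 1133/2200 = 0.515
p₀ = P(outcome | unexposed) = 494/1553 = 0.31809
Under exogeneity alone the bounds on PN are max{0,(p₁−p₀)/p₁} ≤ PN ≤ min{1,(1−p₀)/p₁}.
  lower = (p₁ − p₀)/p₁ = 0.19691 / 0.515 ≈ 0.3823
  upper = min{1, (1 − p₀)/p₁} = 0.68191 / 0.515 ≈ 1.3241 → capped at 1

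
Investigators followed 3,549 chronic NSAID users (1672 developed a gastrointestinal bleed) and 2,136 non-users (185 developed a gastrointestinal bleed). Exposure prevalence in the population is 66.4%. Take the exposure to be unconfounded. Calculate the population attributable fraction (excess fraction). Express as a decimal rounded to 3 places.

PAF ≈ 0.747

p₁ = P(outcome | exposed) = 1672/3549 = 0.47112
p₀ = P(outcome | unexposed) = 185/2136 = 0.08661
Overall risk P(Y=1) = π·p₁ + (1−π)·p₀ = 0.664×0.47112 + 0.336×0.08661 = 0.34192.
Under exogeneity, PAF = [P(Y=1) − p₀] / P(Y=1).
PAF = (0.34192 − 0.08661) / 0.34192 ≈ 0.7467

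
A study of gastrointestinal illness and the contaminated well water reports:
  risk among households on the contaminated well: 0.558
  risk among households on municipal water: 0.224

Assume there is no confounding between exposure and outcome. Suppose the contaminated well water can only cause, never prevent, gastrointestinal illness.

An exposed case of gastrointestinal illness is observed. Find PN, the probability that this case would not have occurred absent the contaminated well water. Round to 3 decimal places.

Let p₁ = 0.558, p₀ = 0.224.
Under exogeneity and monotonicity, PN = (p₁ − p₀) / p₁.
PN = (0.558 − 0.224) / 0.558 = 0.334 / 0.558 ≈ 0.5986

PN ≈ 0.599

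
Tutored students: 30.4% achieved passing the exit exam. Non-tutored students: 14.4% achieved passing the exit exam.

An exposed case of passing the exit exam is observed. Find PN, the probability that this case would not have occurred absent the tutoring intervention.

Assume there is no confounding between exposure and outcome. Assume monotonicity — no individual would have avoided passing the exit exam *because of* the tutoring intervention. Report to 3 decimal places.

PN ≈ 0.526

p₁ = 0.304, p₀ = 0.144.
Under exogeneity and monotonicity, PN = (p₁ − p₀) / p₁.
PN = (0.304 − 0.144) / 0.304 = 0.16 / 0.304 ≈ 0.5263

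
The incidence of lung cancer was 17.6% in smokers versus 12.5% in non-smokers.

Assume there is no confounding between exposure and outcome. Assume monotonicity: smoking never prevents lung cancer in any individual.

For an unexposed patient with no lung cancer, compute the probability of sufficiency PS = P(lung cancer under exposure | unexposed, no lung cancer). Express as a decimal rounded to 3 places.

p₁ = 0.176, p₀ = 0.125.
Under exogeneity and monotonicity, PS = (p₁ − p₀) / (1 − p₀).
PS = (0.176 − 0.125) / (1 − 0.125) = 0.051 / 0.875 ≈ 0.0583

PS ≈ 0.058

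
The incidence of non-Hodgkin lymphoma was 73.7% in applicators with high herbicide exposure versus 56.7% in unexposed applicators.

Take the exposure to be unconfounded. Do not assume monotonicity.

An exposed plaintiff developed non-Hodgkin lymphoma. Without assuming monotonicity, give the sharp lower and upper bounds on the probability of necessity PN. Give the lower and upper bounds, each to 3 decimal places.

p₁ = 0.737, p₀ = 0.567.
Under exogeneity alone the bounds on PN are max{0,(p₁−p₀)/p₁} ≤ PN ≤ min{1,(1−p₀)/p₁}.
  lower = (p₁ − p₀)/p₁ = 0.17 / 0.737 ≈ 0.2307
  upper = min{1, (1 − p₀)/p₁} = 0.433 / 0.737 ≈ 0.5875

0.231 ≤ PN ≤ 0.588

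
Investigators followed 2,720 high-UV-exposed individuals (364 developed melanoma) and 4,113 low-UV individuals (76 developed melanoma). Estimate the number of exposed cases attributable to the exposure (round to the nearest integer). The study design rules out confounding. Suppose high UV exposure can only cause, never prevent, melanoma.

about 314 cases

p₁ = P(outcome | exposed) = 364/2720 = 0.13382
p₀ = P(outcome | unexposed) = 76/4113 = 0.018478
PN = (p₁ − p₀)/p₁ = (0.13382 − 0.018478) / 0.13382 ≈ 0.86192.
Attributable cases ≈ PN × (exposed cases) = 0.86192 × 364 ≈ 313.74.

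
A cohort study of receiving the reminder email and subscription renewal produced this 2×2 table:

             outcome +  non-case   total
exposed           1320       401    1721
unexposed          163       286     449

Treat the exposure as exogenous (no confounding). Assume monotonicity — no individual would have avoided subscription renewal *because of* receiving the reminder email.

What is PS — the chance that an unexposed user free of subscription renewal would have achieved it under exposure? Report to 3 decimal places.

PS ≈ 0.634

p₁ = P(outcome | exposed) = 1320/1721 = 0.767
p₀ = P(outcome | unexposed) = 163/449 = 0.36303
Under exogeneity and monotonicity, PS = (p₁ − p₀) / (1 − p₀).
PS = (0.767 − 0.36303) / (1 − 0.36303) = 0.40397 / 0.63697 ≈ 0.6342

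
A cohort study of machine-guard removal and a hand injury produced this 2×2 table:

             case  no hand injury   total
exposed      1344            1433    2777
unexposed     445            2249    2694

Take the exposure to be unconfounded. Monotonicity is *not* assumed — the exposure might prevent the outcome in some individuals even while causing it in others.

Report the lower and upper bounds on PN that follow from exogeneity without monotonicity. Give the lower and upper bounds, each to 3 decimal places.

p₁ = P(outcome | exposed) = 1344/2777 = 0.48398
p₀ = P(outcome | unexposed) = 445/2694 = 0.16518
Under exogeneity alone the bounds on PN are max{0,(p₁−p₀)/p₁} ≤ PN ≤ min{1,(1−p₀)/p₁}.
  lower = (p₁ − p₀)/p₁ = 0.31879 / 0.48398 ≈ 0.6587
  upper = min{1, (1 − p₀)/p₁} = 0.83482 / 0.48398 ≈ 1.7249 → capped at 1

0.659 ≤ PN ≤ 1.000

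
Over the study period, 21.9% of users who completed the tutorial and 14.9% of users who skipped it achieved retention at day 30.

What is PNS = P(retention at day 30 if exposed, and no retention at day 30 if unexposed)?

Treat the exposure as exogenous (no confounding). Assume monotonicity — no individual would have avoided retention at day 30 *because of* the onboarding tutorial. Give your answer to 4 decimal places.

p₁ = 0.219, p₀ = 0.149.
Under exogeneity and monotonicity, PNS = p₁ − p₀.
PNS = 0.219 − 0.149 = 0.07

PNS ≈ 0.0700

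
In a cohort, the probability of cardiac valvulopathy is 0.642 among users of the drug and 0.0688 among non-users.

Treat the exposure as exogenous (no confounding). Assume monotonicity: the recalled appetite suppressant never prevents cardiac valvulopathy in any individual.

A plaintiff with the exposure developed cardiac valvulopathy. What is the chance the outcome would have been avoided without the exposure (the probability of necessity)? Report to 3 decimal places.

Let p₁ = 0.642, p₀ = 0.0688.
Under exogeneity and monotonicity, PN = (p₁ − p₀) / p₁.
PN = (0.642 − 0.0688) / 0.642 = 0.5732 / 0.642 ≈ 0.8928

PN ≈ 0.893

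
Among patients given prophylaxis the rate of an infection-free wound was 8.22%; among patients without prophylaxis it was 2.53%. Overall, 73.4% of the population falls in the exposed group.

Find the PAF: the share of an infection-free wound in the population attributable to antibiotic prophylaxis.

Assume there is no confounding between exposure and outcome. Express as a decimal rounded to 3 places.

PAF ≈ 0.623

p₁ = 0.0822, p₀ = 0.0253.
Overall risk P(Y=1) = π·p₁ + (1−π)·p₀ = 0.734×0.0822 + 0.266×0.0253 = 0.067065.
Under exogeneity, PAF = [P(Y=1) − p₀] / P(Y=1).
PAF = (0.067065 − 0.0253) / 0.067065 ≈ 0.6228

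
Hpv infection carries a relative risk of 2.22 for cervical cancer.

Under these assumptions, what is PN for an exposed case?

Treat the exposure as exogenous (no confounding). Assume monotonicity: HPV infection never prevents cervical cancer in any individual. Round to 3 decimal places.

Under exogeneity and monotonicity, PN = (RR − 1) / RR = 1 − 1/RR.
PN = (2.22 − 1) / 2.22 = 1.22 / 2.22 ≈ 0.5495

PN ≈ 0.550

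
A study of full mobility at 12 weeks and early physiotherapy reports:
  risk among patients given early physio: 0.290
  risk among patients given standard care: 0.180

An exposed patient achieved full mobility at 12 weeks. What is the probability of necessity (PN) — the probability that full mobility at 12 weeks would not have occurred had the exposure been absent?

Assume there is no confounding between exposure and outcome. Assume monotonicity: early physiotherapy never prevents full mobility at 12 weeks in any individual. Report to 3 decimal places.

Let p₁ = 0.29, p₀ = 0.18.
Under exogeneity and monotonicity, PN = (p₁ − p₀) / p₁.
PN = (0.29 − 0.18) / 0.29 = 0.11 / 0.29 ≈ 0.3793

PN ≈ 0.379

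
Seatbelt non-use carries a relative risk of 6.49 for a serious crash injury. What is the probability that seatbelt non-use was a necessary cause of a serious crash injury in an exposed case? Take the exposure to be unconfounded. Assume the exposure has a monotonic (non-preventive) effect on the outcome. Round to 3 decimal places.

Under exogeneity and monotonicity, PN = (RR − 1) / RR = 1 − 1/RR.
PN = (6.49 − 1) / 6.49 = 5.49 / 6.49 ≈ 0.8459

PN ≈ 0.846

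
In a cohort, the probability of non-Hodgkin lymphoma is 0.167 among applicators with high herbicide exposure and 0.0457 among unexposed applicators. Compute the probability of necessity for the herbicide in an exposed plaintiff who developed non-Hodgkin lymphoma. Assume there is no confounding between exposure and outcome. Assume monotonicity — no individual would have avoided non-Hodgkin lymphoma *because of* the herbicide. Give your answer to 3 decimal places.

PN ≈ 0.726

Let p₁ = 0.167, p₀ = 0.0457.
Under exogeneity and monotonicity, PN = (p₁ − p₀) / p₁.
PN = (0.167 − 0.0457) / 0.167 = 0.1213 / 0.167 ≈ 0.7263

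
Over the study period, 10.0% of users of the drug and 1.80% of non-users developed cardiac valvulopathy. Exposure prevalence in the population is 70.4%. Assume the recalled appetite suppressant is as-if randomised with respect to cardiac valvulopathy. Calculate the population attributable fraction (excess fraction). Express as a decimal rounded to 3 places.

p₁ = 0.1, p₀ = 0.018.
Overall risk P(Y=1) = π·p₁ + (1−π)·p₀ = 0.704×0.1 + 0.296×0.018 = 0.075728.
Under exogeneity, PAF = [P(Y=1) − p₀] / P(Y=1).
PAF = (0.075728 − 0.018) / 0.075728 ≈ 0.7623

PAF ≈ 0.762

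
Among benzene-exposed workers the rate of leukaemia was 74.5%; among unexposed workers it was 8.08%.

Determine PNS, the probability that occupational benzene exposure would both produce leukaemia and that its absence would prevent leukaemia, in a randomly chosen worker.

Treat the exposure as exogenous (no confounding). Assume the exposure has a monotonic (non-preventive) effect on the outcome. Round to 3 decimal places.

PNS ≈ 0.664

p₁ = 0.745, p₀ = 0.0808.
Under exogeneity and monotonicity, PNS = p₁ − p₀.
PNS = 0.745 − 0.0808 = 0.6642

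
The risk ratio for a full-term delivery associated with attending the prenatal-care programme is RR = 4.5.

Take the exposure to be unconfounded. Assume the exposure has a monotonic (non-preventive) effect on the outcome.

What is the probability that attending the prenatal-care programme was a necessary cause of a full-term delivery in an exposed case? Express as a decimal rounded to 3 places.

PN ≈ 0.778

Under exogeneity and monotonicity, PN = (RR − 1) / RR = 1 − 1/RR.
PN = (4.5 − 1) / 4.5 = 3.5 / 4.5 ≈ 0.7778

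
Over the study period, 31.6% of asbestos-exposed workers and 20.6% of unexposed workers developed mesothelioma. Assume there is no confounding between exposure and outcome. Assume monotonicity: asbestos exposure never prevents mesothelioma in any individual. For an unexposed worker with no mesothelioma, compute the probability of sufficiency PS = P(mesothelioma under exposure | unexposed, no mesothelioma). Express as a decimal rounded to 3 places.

p₁ = 0.316, p₀ = 0.206.
Under exogeneity and monotonicity, PS = (p₁ − p₀) / (1 − p₀).
PS = (0.316 − 0.206) / (1 − 0.206) = 0.11 / 0.794 ≈ 0.1385

PS ≈ 0.139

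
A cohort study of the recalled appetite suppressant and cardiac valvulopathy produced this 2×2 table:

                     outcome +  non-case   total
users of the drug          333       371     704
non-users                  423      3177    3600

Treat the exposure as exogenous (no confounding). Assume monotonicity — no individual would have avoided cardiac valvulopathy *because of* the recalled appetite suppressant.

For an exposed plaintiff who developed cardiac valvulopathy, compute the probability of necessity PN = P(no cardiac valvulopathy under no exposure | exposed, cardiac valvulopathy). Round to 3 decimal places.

p₁ = P(outcome | exposed) = 333/704 = 0.47301
p₀ = P(outcome | unexposed) = 423/3600 = 0.1175
Under exogeneity and monotonicity, PN = (p₁ − p₀)/p₁.
PN = (0.47301 − 0.1175) / 0.47301 ≈ 0.7516

PN ≈ 0.752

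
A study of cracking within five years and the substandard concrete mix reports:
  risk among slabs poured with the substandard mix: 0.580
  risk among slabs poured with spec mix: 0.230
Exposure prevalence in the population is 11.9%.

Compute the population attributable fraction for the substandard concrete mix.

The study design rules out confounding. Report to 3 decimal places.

PAF ≈ 0.153

Let p₁ = 0.58, p₀ = 0.23.
Overall risk P(Y=1) = π·p₁ + (1−π)·p₀ = 0.119×0.58 + 0.881×0.23 = 0.27165.
Under exogeneity, PAF = [P(Y=1) − p₀] / P(Y=1).
PAF = (0.27165 − 0.23) / 0.27165 ≈ 0.1533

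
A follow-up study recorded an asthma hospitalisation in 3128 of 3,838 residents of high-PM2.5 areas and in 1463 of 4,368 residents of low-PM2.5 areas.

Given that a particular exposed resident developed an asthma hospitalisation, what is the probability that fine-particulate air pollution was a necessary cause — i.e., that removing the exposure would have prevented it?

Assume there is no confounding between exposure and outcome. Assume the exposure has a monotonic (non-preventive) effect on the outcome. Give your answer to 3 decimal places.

p₁ = P(outcome | exposed) = 3128/3838 = 0.81501
p₀ = P(outcome | unexposed) = 1463/4368 = 0.33494
Under exogeneity and monotonicity, PN = (p₁ − p₀) / p₁.
PN = (0.81501 − 0.33494) / 0.81501 = 0.48007 / 0.81501 ≈ 0.5890

PN ≈ 0.589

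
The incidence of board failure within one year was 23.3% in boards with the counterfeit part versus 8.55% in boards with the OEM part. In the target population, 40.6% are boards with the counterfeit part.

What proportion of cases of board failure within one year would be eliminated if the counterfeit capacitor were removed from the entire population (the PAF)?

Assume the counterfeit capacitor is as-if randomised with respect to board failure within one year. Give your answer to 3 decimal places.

PAF ≈ 0.412

p₁ = 0.233, p₀ = 0.0855.
Overall risk P(Y=1) = π·p₁ + (1−π)·p₀ = 0.406×0.233 + 0.594×0.0855 = 0.14539.
Under exogeneity, PAF = [P(Y=1) − p₀] / P(Y=1).
PAF = (0.14539 − 0.0855) / 0.14539 ≈ 0.4119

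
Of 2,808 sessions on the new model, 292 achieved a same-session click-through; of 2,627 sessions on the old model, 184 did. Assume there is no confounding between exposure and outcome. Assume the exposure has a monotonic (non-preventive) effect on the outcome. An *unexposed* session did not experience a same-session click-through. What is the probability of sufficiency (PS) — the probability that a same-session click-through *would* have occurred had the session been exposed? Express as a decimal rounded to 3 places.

p₁ = P(outcome | exposed) = 292/2808 = 0.10399
p₀ = P(outcome | unexposed) = 184/2627 = 0.070042
Under exogeneity and monotonicity, PS = (p₁ − p₀) / (1 − p₀).
PS = (0.10399 − 0.070042) / (1 − 0.070042) = 0.033947 / 0.92996 ≈ 0.0365

PS ≈ 0.037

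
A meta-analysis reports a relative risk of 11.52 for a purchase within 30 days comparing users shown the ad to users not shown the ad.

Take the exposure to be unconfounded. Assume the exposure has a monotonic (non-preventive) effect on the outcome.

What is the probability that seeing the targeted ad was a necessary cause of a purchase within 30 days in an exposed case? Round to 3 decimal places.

Under exogeneity and monotonicity, PN = (RR − 1) / RR = 1 − 1/RR.
PN = (11.52 − 1) / 11.52 = 10.52 / 11.52 ≈ 0.9132

PN ≈ 0.913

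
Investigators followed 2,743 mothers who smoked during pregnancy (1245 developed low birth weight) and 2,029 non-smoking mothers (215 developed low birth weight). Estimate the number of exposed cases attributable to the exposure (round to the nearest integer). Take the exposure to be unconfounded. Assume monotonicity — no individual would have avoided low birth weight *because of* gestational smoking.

p₁ = P(outcome | exposed) = 1245/2743 = 0.45388
p₀ = P(outcome | unexposed) = 215/2029 = 0.10596
PN = (p₁ − p₀)/p₁ = (0.45388 − 0.10596) / 0.45388 ≈ 0.76654.
Attributable cases ≈ PN × (exposed cases) = 0.76654 × 1245 ≈ 954.34.

about 954 cases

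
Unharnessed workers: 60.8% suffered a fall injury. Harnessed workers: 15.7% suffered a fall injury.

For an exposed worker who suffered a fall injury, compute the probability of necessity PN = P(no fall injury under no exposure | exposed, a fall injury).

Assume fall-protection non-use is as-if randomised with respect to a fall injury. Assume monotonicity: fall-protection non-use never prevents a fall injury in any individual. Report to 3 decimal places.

PN ≈ 0.742

p₁ = 0.608, p₀ = 0.157.
Under exogeneity and monotonicity, PN = (p₁ − p₀) / p₁.
PN = (0.608 − 0.157) / 0.608 = 0.451 / 0.608 ≈ 0.7418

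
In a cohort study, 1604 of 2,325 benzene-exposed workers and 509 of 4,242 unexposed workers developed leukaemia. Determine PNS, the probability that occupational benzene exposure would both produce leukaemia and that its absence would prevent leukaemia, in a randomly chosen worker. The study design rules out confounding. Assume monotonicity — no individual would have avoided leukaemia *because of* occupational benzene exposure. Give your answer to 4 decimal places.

PNS ≈ 0.5699

p₁ = P(outcome | exposed) = 1604/2325 = 0.68989
p₀ = P(outcome | unexposed) = 509/4242 = 0.11999
Under exogeneity and monotonicity, PNS = p₁ − p₀.
PNS = 0.68989 − 0.11999 = 0.5699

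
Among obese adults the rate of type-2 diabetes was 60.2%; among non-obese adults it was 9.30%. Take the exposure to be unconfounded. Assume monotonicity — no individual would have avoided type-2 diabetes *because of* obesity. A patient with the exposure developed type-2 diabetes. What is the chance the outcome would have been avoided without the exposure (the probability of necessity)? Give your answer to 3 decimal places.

p₁ = 0.602, p₀ = 0.093.
Under exogeneity and monotonicity, PN = (p₁ − p₀) / p₁.
PN = (0.602 − 0.093) / 0.602 = 0.509 / 0.602 ≈ 0.8455

PN ≈ 0.846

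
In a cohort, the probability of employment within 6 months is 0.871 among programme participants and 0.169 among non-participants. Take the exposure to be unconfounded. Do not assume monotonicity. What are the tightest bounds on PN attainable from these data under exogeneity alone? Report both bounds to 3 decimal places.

Let p₁ = 0.871, p₀ = 0.169.
Under exogeneity alone the bounds on PN are max{0,(p₁−p₀)/p₁} ≤ PN ≤ min{1,(1−p₀)/p₁}.
  lower = (p₁ − p₀)/p₁ = 0.702 / 0.871 ≈ 0.8060
  upper = min{1, (1 − p₀)/p₁} = 0.831 / 0.871 ≈ 0.9541

0.806 ≤ PN ≤ 0.954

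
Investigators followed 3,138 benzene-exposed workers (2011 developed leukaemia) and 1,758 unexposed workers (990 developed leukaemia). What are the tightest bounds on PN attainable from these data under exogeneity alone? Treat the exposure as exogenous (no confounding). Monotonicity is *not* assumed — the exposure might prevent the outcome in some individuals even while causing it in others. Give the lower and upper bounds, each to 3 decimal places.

p₁ = P(outcome | exposed) = 2011/3138 = 0.64085
p₀ = P(outcome | unexposed) = 990/1758 = 0.56314
Under exogeneity alone the bounds on PN are max{0,(p₁−p₀)/p₁} ≤ PN ≤ min{1,(1−p₀)/p₁}.
  lower = (p₁ − p₀)/p₁ = 0.077714 / 0.64085 ≈ 0.1213
  upper = min{1, (1 − p₀)/p₁} = 0.43686 / 0.64085 ≈ 0.6817

0.121 ≤ PN ≤ 0.682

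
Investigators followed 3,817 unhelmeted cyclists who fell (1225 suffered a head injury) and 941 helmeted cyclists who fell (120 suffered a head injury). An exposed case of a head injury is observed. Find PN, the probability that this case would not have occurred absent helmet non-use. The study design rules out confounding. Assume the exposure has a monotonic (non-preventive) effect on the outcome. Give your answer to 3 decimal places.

PN ≈ 0.603

p₁ = P(outcome | exposed) = 1225/3817 = 0.32093
p₀ = P(outcome | unexposed) = 120/941 = 0.12752
Under exogeneity and monotonicity, PN = (p₁ − p₀) / p₁.
PN = (0.32093 − 0.12752) / 0.32093 = 0.19341 / 0.32093 ≈ 0.6026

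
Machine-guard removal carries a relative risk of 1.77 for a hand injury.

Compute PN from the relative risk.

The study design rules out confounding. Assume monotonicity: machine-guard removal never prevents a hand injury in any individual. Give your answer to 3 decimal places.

Under exogeneity and monotonicity, PN = (RR − 1) / RR = 1 − 1/RR.
PN = (1.77 − 1) / 1.77 = 0.77 / 1.77 ≈ 0.4350

PN ≈ 0.435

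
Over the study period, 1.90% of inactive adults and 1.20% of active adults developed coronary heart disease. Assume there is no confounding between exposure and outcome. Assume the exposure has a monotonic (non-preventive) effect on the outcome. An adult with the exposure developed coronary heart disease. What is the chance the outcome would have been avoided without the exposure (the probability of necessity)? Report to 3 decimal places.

p₁ = 0.019, p₀ = 0.012.
Under exogeneity and monotonicity, PN = (p₁ − p₀) / p₁.
PN = (0.019 − 0.012) / 0.019 = 0.007 / 0.019 ≈ 0.3684

PN ≈ 0.368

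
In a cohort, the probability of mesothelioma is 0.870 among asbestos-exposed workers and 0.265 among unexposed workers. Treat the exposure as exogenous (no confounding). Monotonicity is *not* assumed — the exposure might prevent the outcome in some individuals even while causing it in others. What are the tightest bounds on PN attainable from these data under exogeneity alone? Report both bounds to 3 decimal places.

Let p₁ = 0.87, p₀ = 0.265.
Under exogeneity alone the bounds on PN are max{0,(p₁−p₀)/p₁} ≤ PN ≤ min{1,(1−p₀)/p₁}.
  lower = (p₁ − p₀)/p₁ = 0.605 / 0.87 ≈ 0.6954
  upper = min{1, (1 − p₀)/p₁} = 0.735 / 0.87 ≈ 0.8448

0.695 ≤ PN ≤ 0.845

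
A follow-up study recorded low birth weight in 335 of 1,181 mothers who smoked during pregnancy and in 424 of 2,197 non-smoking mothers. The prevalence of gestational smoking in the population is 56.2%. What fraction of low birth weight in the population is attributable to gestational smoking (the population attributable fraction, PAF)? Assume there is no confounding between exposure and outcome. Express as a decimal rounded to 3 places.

p₁ = P(outcome | exposed) = 335/1181 = 0.28366
p₀ = P(outcome | unexposed) = 424/2197 = 0.19299
Overall risk P(Y=1) = π·p₁ + (1−π)·p₀ = 0.562×0.28366 + 0.438×0.19299 = 0.24395.
Under exogeneity, PAF = [P(Y=1) − p₀] / P(Y=1).
PAF = (0.24395 − 0.19299) / 0.24395 ≈ 0.2089

PAF ≈ 0.209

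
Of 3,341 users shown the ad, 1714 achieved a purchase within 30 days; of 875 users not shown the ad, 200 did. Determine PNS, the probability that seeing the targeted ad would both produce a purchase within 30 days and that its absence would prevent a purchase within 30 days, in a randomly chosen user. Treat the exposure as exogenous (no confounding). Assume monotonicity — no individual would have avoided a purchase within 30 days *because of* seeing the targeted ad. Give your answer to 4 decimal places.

PNS ≈ 0.2844

p₁ = P(outcome | exposed) = 1714/3341 = 0.51302
p₀ = P(outcome | unexposed) = 200/875 = 0.22857
Under exogeneity and monotonicity, PNS = p₁ − p₀.
PNS = 0.51302 − 0.22857 = 0.28445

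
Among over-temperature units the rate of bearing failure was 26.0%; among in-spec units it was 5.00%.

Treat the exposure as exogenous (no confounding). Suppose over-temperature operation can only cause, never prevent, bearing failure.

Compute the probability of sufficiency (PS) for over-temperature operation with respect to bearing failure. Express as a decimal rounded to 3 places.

PS ≈ 0.221

p₁ = 0.26, p₀ = 0.05.
Under exogeneity and monotonicity, PS = (p₁ − p₀) / (1 − p₀).
PS = (0.26 − 0.05) / (1 − 0.05) = 0.21 / 0.95 ≈ 0.2211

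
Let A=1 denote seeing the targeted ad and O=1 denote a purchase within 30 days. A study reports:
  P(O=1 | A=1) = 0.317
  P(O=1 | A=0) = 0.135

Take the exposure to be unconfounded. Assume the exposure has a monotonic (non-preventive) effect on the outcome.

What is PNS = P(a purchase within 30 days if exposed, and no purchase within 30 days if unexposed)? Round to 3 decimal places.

PNS ≈ 0.182

Let p₁ = 0.317, p₀ = 0.135.
Under exogeneity and monotonicity, PNS = p₁ − p₀.
PNS = 0.317 − 0.135 = 0.182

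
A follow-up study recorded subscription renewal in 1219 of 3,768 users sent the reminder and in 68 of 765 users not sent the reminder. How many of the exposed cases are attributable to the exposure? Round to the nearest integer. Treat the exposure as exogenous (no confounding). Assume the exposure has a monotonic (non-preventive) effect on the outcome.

p₁ = P(outcome | exposed) = 1219/3768 = 0.32351
p₀ = P(outcome | unexposed) = 68/765 = 0.088889
PN = (p₁ − p₀)/p₁ = (0.32351 − 0.088889) / 0.32351 ≈ 0.72524.
Attributable cases ≈ PN × (exposed cases) = 0.72524 × 1219 ≈ 884.07.

about 884 cases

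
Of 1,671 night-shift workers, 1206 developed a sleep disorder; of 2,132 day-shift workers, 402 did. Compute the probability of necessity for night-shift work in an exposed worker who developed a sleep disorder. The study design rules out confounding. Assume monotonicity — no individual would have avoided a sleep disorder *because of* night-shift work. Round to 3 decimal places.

p₁ = P(outcome | exposed) = 1206/1671 = 0.72172
p₀ = P(outcome | unexposed) = 402/2132 = 0.18856
Under exogeneity and monotonicity, PN = (p₁ − p₀) / p₁.
PN = (0.72172 − 0.18856) / 0.72172 = 0.53317 / 0.72172 ≈ 0.7387

PN ≈ 0.739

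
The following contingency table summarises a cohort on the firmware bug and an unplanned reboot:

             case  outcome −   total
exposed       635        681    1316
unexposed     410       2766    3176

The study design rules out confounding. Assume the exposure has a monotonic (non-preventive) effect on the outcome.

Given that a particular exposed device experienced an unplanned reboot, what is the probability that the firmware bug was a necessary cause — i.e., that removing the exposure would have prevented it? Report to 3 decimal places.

PN ≈ 0.732

p₁ = P(outcome | exposed) = 635/1316 = 0.48252
p₀ = P(outcome | unexposed) = 410/3176 = 0.12909
Under exogeneity and monotonicity, PN = (p₁ − p₀)/p₁.
PN = (0.48252 − 0.12909) / 0.48252 ≈ 0.7325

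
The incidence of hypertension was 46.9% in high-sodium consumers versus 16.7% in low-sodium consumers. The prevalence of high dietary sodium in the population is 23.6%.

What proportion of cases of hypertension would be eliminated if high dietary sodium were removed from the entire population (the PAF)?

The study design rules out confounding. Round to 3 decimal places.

p₁ = 0.469, p₀ = 0.167.
Overall risk P(Y=1) = π·p₁ + (1−π)·p₀ = 0.236×0.469 + 0.764×0.167 = 0.23827.
Under exogeneity, PAF = [P(Y=1) − p₀] / P(Y=1).
PAF = (0.23827 − 0.167) / 0.23827 ≈ 0.2991

PAF ≈ 0.299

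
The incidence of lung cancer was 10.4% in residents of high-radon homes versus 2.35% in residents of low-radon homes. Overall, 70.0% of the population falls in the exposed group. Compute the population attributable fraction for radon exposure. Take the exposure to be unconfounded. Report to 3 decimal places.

p₁ = 0.104, p₀ = 0.0235.
Overall risk P(Y=1) = π·p₁ + (1−π)·p₀ = 0.7×0.104 + 0.3×0.0235 = 0.07985.
Under exogeneity, PAF = [P(Y=1) − p₀] / P(Y=1).
PAF = (0.07985 − 0.0235) / 0.07985 ≈ 0.7057

PAF ≈ 0.706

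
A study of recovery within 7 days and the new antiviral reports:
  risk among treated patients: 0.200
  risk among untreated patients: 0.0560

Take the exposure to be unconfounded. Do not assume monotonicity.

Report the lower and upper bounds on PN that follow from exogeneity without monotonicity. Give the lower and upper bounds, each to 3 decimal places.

Let p₁ = 0.2, p₀ = 0.056.
Under exogeneity alone the bounds on PN are max{0,(p₁−p₀)/p₁} ≤ PN ≤ min{1,(1−p₀)/p₁}.
  lower = (p₁ − p₀)/p₁ = 0.144 / 0.2 ≈ 0.7200
  upper = min{1, (1 − p₀)/p₁} = 0.944 / 0.2 ≈ 4.7200 → capped at 1

0.720 ≤ PN ≤ 1.000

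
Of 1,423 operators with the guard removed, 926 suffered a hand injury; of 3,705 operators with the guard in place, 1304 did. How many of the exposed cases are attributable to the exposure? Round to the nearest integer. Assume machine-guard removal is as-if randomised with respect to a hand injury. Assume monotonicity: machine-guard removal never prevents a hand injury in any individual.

about 425 cases

p₁ = P(outcome | exposed) = 926/1423 = 0.65074
p₀ = P(outcome | unexposed) = 1304/3705 = 0.35196
PN = (p₁ − p₀)/p₁ = (0.65074 − 0.35196) / 0.65074 ≈ 0.45914.
Attributable cases ≈ PN × (exposed cases) = 0.45914 × 926 ≈ 425.17.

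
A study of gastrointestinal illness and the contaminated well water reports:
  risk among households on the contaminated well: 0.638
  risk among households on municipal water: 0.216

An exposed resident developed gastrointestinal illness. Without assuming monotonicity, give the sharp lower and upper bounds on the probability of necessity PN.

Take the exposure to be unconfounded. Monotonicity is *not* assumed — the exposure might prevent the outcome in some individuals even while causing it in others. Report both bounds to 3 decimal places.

Let p₁ = 0.638, p₀ = 0.216.
Under exogeneity alone the bounds on PN are max{0,(p₁−p₀)/p₁} ≤ PN ≤ min{1,(1−p₀)/p₁}.
  lower = (p₁ − p₀)/p₁ = 0.422 / 0.638 ≈ 0.6614
  upper = min{1, (1 − p₀)/p₁} = 0.784 / 0.638 ≈ 1.2288 → capped at 1

0.661 ≤ PN ≤ 1.000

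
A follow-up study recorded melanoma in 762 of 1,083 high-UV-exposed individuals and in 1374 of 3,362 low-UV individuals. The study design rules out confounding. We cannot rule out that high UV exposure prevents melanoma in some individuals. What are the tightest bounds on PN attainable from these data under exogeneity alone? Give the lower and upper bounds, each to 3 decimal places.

p₁ = P(outcome | exposed) = 762/1083 = 0.7036
p₀ = P(outcome | unexposed) = 1374/3362 = 0.40869
Under exogeneity alone the bounds on PN are max{0,(p₁−p₀)/p₁} ≤ PN ≤ min{1,(1−p₀)/p₁}.
  lower = (p₁ − p₀)/p₁ = 0.29492 / 0.7036 ≈ 0.4192
  upper = min{1, (1 − p₀)/p₁} = 0.59131 / 0.7036 ≈ 0.8404

0.419 ≤ PN ≤ 0.840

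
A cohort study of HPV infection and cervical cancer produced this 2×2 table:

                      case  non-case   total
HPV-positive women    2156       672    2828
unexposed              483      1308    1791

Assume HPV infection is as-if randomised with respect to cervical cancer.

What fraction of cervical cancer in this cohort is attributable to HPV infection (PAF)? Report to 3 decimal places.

p₁ = P(outcome | exposed) = 2156/2828 = 0.76238
p₀ = P(outcome | unexposed) = 483/1791 = 0.26968
Exposure prevalence π = 2828/4619 = 0.61225; overall risk P(Y=1) = 0.57134.
Under exogeneity, PAF = [P(Y=1) − p₀]/P(Y=1).
PAF = (0.57134 − 0.26968) / 0.57134 ≈ 0.5280

PAF ≈ 0.528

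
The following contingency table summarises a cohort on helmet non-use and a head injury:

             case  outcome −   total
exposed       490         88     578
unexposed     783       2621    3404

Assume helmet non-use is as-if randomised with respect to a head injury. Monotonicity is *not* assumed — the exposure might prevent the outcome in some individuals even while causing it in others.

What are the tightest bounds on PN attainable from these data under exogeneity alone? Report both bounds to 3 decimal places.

0.729 ≤ PN ≤ 0.908

p₁ = P(outcome | exposed) = 490/578 = 0.84775
p₀ = P(outcome | unexposed) = 783/3404 = 0.23002
Under exogeneity alone the bounds on PN are max{0,(p₁−p₀)/p₁} ≤ PN ≤ min{1,(1−p₀)/p₁}.
  lower = (p₁ − p₀)/p₁ = 0.61773 / 0.84775 ≈ 0.7287
  upper = min{1, (1 − p₀)/p₁} = 0.76998 / 0.84775 ≈ 0.9083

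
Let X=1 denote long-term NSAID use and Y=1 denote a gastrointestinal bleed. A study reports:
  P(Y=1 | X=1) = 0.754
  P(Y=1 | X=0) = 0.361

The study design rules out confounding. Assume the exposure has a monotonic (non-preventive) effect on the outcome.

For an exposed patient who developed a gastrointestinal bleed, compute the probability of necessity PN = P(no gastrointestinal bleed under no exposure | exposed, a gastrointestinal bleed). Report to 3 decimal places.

Let p₁ = 0.754, p₀ = 0.361.
Under exogeneity and monotonicity, PN = (p₁ − p₀) / p₁.
PN = (0.754 − 0.361) / 0.754 = 0.393 / 0.754 ≈ 0.5212

PN ≈ 0.521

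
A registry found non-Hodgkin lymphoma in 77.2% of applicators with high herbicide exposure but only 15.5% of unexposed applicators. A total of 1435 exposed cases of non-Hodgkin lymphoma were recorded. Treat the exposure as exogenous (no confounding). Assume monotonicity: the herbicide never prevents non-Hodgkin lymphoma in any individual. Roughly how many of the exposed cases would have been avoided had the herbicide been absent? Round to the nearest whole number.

about 1147 cases

p₁ = 0.772, p₀ = 0.155.
PN = (p₁ − p₀)/p₁ = (0.772 − 0.155) / 0.772 ≈ 0.79922.
Attributable cases ≈ PN × (exposed cases) = 0.79922 × 1435 ≈ 1146.88.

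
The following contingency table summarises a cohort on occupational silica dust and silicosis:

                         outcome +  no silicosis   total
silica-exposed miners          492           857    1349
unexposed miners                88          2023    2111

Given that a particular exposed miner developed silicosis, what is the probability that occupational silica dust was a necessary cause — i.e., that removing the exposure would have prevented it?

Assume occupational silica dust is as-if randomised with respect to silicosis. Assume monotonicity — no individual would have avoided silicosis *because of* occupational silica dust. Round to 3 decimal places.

PN ≈ 0.886

p₁ = P(outcome | exposed) = 492/1349 = 0.36471
p₀ = P(outcome | unexposed) = 88/2111 = 0.041686
Under exogeneity and monotonicity, PN = (p₁ − p₀) / p₁.
PN = (0.36471 − 0.041686) / 0.36471 = 0.32303 / 0.36471 ≈ 0.8857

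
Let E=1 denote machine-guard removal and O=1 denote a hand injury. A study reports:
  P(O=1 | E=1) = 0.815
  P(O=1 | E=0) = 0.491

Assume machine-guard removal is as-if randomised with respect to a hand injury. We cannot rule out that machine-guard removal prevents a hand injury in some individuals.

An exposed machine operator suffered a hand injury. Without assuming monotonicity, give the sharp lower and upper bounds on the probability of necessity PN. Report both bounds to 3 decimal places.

0.398 ≤ PN ≤ 0.625

Let p₁ = 0.815, p₀ = 0.491.
Under exogeneity alone the bounds on PN are max{0,(p₁−p₀)/p₁} ≤ PN ≤ min{1,(1−p₀)/p₁}.
  lower = (p₁ − p₀)/p₁ = 0.324 / 0.815 ≈ 0.3975
  upper = min{1, (1 − p₀)/p₁} = 0.509 / 0.815 ≈ 0.6245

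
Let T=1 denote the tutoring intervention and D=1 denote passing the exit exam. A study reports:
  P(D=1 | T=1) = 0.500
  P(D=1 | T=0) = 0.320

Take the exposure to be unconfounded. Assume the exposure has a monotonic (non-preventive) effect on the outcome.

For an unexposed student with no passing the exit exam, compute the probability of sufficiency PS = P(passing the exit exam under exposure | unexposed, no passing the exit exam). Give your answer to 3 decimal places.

PS ≈ 0.265

Let p₁ = 0.5, p₀ = 0.32.
Under exogeneity and monotonicity, PS = (p₁ − p₀) / (1 − p₀).
PS = (0.5 − 0.32) / (1 − 0.32) = 0.18 / 0.68 ≈ 0.2647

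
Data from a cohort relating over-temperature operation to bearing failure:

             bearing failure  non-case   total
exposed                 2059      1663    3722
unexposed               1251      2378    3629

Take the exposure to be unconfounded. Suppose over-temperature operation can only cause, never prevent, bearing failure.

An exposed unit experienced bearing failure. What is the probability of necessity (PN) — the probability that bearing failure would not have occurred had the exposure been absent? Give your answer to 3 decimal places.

p₁ = P(outcome | exposed) = 2059/3722 = 0.5532
p₀ = P(outcome | unexposed) = 1251/3629 = 0.34472
Under exogeneity and monotonicity, PN = (p₁ − p₀)/p₁.
PN = (0.5532 − 0.34472) / 0.5532 ≈ 0.3769

PN ≈ 0.377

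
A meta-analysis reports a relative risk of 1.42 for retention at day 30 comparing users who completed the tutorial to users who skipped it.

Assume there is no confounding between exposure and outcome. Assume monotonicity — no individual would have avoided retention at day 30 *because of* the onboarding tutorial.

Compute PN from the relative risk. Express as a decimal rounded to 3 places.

Under exogeneity and monotonicity, PN = (RR − 1) / RR = 1 − 1/RR.
PN = (1.42 − 1) / 1.42 = 0.42 / 1.42 ≈ 0.2958

PN ≈ 0.296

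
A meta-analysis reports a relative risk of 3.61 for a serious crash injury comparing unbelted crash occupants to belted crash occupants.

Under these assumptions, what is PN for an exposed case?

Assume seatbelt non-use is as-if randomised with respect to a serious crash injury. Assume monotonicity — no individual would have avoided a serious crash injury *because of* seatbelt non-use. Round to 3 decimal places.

Under exogeneity and monotonicity, PN = (RR − 1) / RR = 1 − 1/RR.
PN = (3.61 − 1) / 3.61 = 2.61 / 3.61 ≈ 0.7230

PN ≈ 0.723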